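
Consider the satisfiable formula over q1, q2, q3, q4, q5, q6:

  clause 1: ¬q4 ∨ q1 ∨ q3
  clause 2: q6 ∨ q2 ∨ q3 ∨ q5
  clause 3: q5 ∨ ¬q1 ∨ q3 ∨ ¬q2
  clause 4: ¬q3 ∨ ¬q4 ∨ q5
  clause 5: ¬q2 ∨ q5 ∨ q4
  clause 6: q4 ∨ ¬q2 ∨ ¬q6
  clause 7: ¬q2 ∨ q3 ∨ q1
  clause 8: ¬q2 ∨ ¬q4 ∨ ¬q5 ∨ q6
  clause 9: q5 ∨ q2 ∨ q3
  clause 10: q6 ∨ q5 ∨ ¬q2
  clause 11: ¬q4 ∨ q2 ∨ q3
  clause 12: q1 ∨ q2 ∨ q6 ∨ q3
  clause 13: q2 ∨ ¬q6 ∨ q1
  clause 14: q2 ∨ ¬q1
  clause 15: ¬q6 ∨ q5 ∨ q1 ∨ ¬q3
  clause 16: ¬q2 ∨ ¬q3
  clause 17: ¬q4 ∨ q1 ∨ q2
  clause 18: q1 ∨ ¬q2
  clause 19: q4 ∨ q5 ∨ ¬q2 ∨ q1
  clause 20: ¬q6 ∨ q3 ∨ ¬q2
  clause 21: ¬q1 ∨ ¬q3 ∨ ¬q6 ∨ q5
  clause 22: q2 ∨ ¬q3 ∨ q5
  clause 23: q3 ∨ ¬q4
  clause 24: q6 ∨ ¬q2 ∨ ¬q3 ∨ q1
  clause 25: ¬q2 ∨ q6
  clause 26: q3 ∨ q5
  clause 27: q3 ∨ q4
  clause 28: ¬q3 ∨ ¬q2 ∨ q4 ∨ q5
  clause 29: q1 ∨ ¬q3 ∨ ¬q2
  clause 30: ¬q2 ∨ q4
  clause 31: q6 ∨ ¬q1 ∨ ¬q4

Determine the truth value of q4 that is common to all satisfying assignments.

False

Suppose q4 = True.
From the singleton clause (q3), q3 = True.
From the singleton clause (q5), q5 = True.
From the singleton clause (¬q2), q2 = False.
From the singleton clause (¬q1), q1 = False.
That conflicts with the unit clause (q1).
So every satisfying assignment has q4 = False.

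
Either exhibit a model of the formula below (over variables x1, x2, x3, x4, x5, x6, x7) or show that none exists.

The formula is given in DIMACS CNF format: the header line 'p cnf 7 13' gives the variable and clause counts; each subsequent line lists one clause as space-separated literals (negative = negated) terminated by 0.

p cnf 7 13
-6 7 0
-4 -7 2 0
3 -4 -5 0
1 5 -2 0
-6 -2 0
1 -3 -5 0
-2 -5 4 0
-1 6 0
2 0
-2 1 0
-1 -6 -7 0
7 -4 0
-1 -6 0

UNSATISFIABLE

From the singleton clause (x2), x2 = True.
From the singleton clause (¬x6), x6 = False.
From the singleton clause (¬x1), x1 = False.
But (x1) is also a unit clause — contradiction.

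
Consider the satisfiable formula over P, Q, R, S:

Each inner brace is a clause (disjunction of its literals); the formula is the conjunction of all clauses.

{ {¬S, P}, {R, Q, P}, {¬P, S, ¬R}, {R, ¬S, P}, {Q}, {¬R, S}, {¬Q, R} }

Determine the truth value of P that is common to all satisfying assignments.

Suppose P = False.
From the singleton clause (¬S), S = False.
From the singleton clause (Q), Q = True.
From the singleton clause (¬R), R = False.
But (R) is also a unit clause — contradiction.
So every satisfying assignment has P = True.

True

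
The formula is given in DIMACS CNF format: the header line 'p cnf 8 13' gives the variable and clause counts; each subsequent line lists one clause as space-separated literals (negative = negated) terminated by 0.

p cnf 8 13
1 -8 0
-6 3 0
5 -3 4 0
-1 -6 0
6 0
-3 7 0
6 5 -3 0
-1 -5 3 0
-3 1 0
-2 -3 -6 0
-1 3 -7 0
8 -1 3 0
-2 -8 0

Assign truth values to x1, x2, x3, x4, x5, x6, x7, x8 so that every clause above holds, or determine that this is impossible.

From the singleton clause (x6), x6 = True.
From the singleton clause (x3), x3 = True.
From the singleton clause (¬x1), x1 = False.
But (x1) is also a unit clause — contradiction.

UNSATISFIABLE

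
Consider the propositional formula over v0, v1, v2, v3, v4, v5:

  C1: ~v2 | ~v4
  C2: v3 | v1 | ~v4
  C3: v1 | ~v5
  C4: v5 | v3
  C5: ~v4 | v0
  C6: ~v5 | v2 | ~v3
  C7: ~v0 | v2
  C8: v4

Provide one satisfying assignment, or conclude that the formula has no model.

UNSATISFIABLE

The clause (v4) is unit, so v4 = 1.
The clause (~v2) is unit, so v2 = 0.
The clause (v0) is unit, so v0 = 1.
But (~v0) is also a unit clause — contradiction.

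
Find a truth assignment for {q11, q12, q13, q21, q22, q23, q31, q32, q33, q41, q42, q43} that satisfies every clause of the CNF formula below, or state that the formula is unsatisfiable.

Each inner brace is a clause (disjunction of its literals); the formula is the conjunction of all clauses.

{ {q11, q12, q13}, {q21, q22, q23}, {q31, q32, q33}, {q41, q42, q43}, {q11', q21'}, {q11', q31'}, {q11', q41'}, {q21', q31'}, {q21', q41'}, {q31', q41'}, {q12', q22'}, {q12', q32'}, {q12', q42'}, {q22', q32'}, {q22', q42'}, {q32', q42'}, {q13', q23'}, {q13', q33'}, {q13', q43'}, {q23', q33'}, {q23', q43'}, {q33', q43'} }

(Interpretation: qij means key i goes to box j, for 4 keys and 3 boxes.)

UNSATISFIABLE

Branch on q11: set q11 = 0.
Branch on q12: set q12 = 1.
From the singleton clause (q22'), q22 = 0.
From the singleton clause (q32'), q32 = 0.
From the singleton clause (q42'), q42 = 0.
Branch on q21: set q21 = 1.
From the singleton clause (q31'), q31 = 0.
From the singleton clause (q33), q33 = 1.
From the singleton clause (q41'), q41 = 0.
From the singleton clause (q43), q43 = 1.
Now (q43') is unsatisfied and unit — conflict.
Backtrack on q21: now try q21 = 0.
From the singleton clause (q23), q23 = 1.
From the singleton clause (q13'), q13 = 0.
From the singleton clause (q33'), q33 = 0.
From the singleton clause (q31), q31 = 1.
From the singleton clause (q41'), q41 = 0.
From the singleton clause (q43), q43 = 1.
Now (q43') is unsatisfied and unit — conflict.
Neither q21 = 1 nor q21 = 0 works.
Backtrack on q12: now try q12 = 0.
From the singleton clause (q13), q13 = 1.
From the singleton clause (q23'), q23 = 0.
From the singleton clause (q33'), q33 = 0.
From the singleton clause (q43'), q43 = 0.
Branch on q21: set q21 = 1.
From the singleton clause (q31'), q31 = 0.
From the singleton clause (q32), q32 = 1.
From the singleton clause (q41'), q41 = 0.
From the singleton clause (q42), q42 = 1.
Now (q42') is unsatisfied and unit — conflict.
Backtrack on q21: now try q21 = 0.
From the singleton clause (q22), q22 = 1.
From the singleton clause (q32'), q32 = 0.
From the singleton clause (q31), q31 = 1.
From the singleton clause (q41'), q41 = 0.
From the singleton clause (q42), q42 = 1.
Now (q42') is unsatisfied and unit — conflict.
Neither q21 = 1 nor q21 = 0 works.
Neither q12 = 1 nor q12 = 0 works.
Backtrack on q11: now try q11 = 1.
From the singleton clause (q21'), q21 = 0.
From the singleton clause (q31'), q31 = 0.
From the singleton clause (q41'), q41 = 0.
Branch on q22: set q22 = 1.
From the singleton clause (q12'), q12 = 0.
From the singleton clause (q32'), q32 = 0.
From the singleton clause (q33), q33 = 1.
From the singleton clause (q42'), q42 = 0.
From the singleton clause (q43), q43 = 1.
Now (q43') is unsatisfied and unit — conflict.
Backtrack on q22: now try q22 = 0.
From the singleton clause (q23), q23 = 1.
From the singleton clause (q13'), q13 = 0.
From the singleton clause (q33'), q33 = 0.
From the singleton clause (q32), q32 = 1.
From the singleton clause (q12'), q12 = 0.
From the singleton clause (q42'), q42 = 0.
From the singleton clause (q43), q43 = 1.
Now (q43') is unsatisfied and unit — conflict.
Neither q22 = 1 nor q22 = 0 works.
Neither q11 = 1 nor q11 = 0 works.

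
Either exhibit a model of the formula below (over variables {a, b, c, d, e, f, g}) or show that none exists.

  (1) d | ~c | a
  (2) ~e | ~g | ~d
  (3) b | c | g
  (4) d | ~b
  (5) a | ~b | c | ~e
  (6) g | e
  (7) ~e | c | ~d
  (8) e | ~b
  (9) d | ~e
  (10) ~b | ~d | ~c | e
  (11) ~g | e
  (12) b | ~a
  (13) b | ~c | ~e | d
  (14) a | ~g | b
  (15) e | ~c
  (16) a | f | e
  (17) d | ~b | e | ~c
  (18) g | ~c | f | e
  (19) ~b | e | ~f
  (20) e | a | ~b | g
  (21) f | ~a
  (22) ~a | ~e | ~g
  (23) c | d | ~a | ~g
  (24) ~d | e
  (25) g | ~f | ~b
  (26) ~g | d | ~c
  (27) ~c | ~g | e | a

Branch on d: set d = 1.
(e) alone gives e = 1.
(~g) alone gives g = 0.
(c) alone gives c = 1.
Branch on b: set b = 0.
(~a) alone gives a = 0.
No clause remains; f is free.

a: 0,  b: 0,  c: 1,  d: 1,  e: 1,  f: 0,  g: 0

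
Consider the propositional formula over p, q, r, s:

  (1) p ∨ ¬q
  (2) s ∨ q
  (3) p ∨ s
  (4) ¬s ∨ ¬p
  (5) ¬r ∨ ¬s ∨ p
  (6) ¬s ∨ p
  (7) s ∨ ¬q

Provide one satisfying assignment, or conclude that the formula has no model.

Suppose p = True.
(¬s) alone gives s = False.
(q) alone gives q = True.
Now (¬q) is unsatisfied and unit — conflict.
So p must be the other value — set p = False.
(¬q) alone gives q = False.
(s) alone gives s = True.
Now (¬s) is unsatisfied and unit — conflict.
Either choice for p ends in contradiction.

UNSATISFIABLE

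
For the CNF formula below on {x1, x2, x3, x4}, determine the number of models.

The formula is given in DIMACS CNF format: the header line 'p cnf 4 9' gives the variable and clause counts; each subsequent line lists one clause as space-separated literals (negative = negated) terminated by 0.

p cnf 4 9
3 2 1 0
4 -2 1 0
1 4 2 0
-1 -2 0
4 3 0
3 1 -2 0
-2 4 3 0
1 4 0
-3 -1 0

There are 2^4 = 16 truth assignments over (x1, x2, x3, x4).
Split on x1. With x1 = True, the clauses containing x1 are satisfied and ¬x1 drops from the rest; 1 of the 2^3 = 8 assignments to the other variables satisfy what remains.
With x1 = False, by the same count on the reduced clause set, 2 assignments work.
(One model: x1=F, x2=F, x3=T, x4=T.)
Total: 1 + 2 = 3.

3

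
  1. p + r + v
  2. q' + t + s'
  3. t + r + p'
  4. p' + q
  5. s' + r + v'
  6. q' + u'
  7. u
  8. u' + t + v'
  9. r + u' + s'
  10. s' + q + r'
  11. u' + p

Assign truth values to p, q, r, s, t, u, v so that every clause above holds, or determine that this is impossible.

UNSATISFIABLE

From the singleton clause (u), u = 1.
From the singleton clause (q'), q = 0.
From the singleton clause (p'), p = 0.
Now (p) is unsatisfied and unit — conflict.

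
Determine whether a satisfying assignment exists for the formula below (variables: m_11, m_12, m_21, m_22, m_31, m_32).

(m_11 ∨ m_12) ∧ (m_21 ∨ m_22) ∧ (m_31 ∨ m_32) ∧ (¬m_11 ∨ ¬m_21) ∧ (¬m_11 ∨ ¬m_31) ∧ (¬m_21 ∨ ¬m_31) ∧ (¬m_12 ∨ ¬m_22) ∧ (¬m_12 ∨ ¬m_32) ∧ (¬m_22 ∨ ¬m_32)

Unsatisfiable

Case m_11 = True:
(¬m_21) alone gives m_21 = False.
(m_22) alone gives m_22 = True.
(¬m_31) alone gives m_31 = False.
(m_32) alone gives m_32 = True.
Now (¬m_32) is unsatisfied and unit — conflict.
Undo m_11 and try m_11 = False.
(m_12) alone gives m_12 = True.
(¬m_22) alone gives m_22 = False.
(m_21) alone gives m_21 = True.
(¬m_31) alone gives m_31 = False.
(m_32) alone gives m_32 = True.
Now (¬m_32) is unsatisfied and unit — conflict.
Either choice for m_11 ends in contradiction.
No assignment satisfies every clause.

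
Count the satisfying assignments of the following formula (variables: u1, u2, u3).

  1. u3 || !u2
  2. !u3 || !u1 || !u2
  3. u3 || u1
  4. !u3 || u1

2

There are 2^3 = 8 truth assignments over (u1, u2, u3).
Split on u1. With u1 = true, the clauses containing u1 are satisfied and !u1 drops from the rest; 2 of the 2^2 = 4 assignments to the other variables satisfy what remains.
With u1 = false, by the same count on the reduced clause set, 0 assignments work.
Total: 2 + 0 = 2.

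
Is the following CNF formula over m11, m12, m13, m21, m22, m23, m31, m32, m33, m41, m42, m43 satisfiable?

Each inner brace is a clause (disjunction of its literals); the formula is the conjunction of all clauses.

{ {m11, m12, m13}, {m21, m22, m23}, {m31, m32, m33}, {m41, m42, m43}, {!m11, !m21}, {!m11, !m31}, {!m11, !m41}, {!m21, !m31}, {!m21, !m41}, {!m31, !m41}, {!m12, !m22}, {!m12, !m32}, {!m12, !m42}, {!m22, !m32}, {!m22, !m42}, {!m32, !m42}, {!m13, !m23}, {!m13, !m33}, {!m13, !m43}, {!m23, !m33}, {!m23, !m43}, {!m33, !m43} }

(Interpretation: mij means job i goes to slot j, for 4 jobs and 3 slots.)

Case m11 = false:
Case m12 = true:
The clause (!m22) is unit, so m22 = false.
The clause (!m32) is unit, so m32 = false.
The clause (!m42) is unit, so m42 = false.
Case m21 = true:
The clause (!m31) is unit, so m31 = false.
The clause (m33) is unit, so m33 = true.
The clause (!m41) is unit, so m41 = false.
The clause (m43) is unit, so m43 = true.
Now (!m43) is unsatisfied and unit — conflict.
Backtrack on m21: now try m21 = false.
The clause (m23) is unit, so m23 = true.
The clause (!m13) is unit, so m13 = false.
The clause (!m33) is unit, so m33 = false.
The clause (m31) is unit, so m31 = true.
The clause (!m41) is unit, so m41 = false.
The clause (m43) is unit, so m43 = true.
Now (!m43) is unsatisfied and unit — conflict.
Neither m21 = true nor m21 = false works.
Backtrack on m12: now try m12 = false.
The clause (m13) is unit, so m13 = true.
The clause (!m23) is unit, so m23 = false.
The clause (!m33) is unit, so m33 = false.
The clause (!m43) is unit, so m43 = false.
Case m21 = true:
The clause (!m31) is unit, so m31 = false.
The clause (m32) is unit, so m32 = true.
The clause (!m41) is unit, so m41 = false.
The clause (m42) is unit, so m42 = true.
Now (!m42) is unsatisfied and unit — conflict.
Backtrack on m21: now try m21 = false.
The clause (m22) is unit, so m22 = true.
The clause (!m32) is unit, so m32 = false.
The clause (m31) is unit, so m31 = true.
The clause (!m41) is unit, so m41 = false.
The clause (m42) is unit, so m42 = true.
Now (!m42) is unsatisfied and unit — conflict.
Neither m21 = true nor m21 = false works.
Neither m12 = true nor m12 = false works.
Backtrack on m11: now try m11 = true.
The clause (!m21) is unit, so m21 = false.
The clause (!m31) is unit, so m31 = false.
The clause (!m41) is unit, so m41 = false.
Case m22 = true:
The clause (!m12) is unit, so m12 = false.
The clause (!m32) is unit, so m32 = false.
The clause (m33) is unit, so m33 = true.
The clause (!m42) is unit, so m42 = false.
The clause (m43) is unit, so m43 = true.
Now (!m43) is unsatisfied and unit — conflict.
Backtrack on m22: now try m22 = false.
The clause (m23) is unit, so m23 = true.
The clause (!m13) is unit, so m13 = false.
The clause (!m33) is unit, so m33 = false.
The clause (m32) is unit, so m32 = true.
The clause (!m12) is unit, so m12 = false.
The clause (!m42) is unit, so m42 = false.
The clause (m43) is unit, so m43 = true.
Now (!m43) is unsatisfied and unit — conflict.
Neither m22 = true nor m22 = false works.
Neither m11 = true nor m11 = false works.
No assignment satisfies every clause.

No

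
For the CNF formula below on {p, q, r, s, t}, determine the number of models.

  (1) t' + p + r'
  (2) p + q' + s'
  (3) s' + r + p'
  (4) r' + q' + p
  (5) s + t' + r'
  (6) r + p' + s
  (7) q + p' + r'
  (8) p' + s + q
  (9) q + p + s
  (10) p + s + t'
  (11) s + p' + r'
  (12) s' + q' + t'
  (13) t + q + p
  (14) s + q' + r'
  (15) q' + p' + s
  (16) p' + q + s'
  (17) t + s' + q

There are 2^5 = 32 truth assignments over (p, q, r, s, t).
Split on q. With q = 1, the clauses containing q are satisfied and q' drops from the rest; 2 of the 2^4 = 16 assignments to the other variables satisfy what remains.
With q = 0, by the same count on the reduced clause set, 1 assignment works.
Total: 2 + 1 = 3.

3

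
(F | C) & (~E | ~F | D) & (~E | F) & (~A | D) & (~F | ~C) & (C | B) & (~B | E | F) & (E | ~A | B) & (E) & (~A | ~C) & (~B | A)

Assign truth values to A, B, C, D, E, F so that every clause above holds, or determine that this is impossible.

A=1,  B=1,  C=0,  D=1,  E=1,  F=1

(E) alone gives E = 1.
(F) alone gives F = 1.
(D) alone gives D = 1.
(~C) alone gives C = 0.
(B) alone gives B = 1.
(A) alone gives A = 1.
This assignment satisfies each clause.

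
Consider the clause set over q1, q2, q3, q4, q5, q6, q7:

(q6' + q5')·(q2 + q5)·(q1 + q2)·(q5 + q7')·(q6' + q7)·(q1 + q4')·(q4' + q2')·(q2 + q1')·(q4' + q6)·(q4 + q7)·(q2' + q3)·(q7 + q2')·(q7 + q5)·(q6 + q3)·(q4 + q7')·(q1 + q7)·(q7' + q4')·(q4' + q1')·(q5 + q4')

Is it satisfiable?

Try q6 = 0.
From the singleton clause (q4'), q4 = 0.
From the singleton clause (q7), q7 = 1.
But (q7') is also a unit clause — contradiction.
Undo q6 and try q6 = 1.
From the singleton clause (q5'), q5 = 0.
From the singleton clause (q2), q2 = 1.
From the singleton clause (q7'), q7 = 0.
But (q7) is also a unit clause — contradiction.
Neither q6 = 1 nor q6 = 0 works.
No assignment satisfies every clause.

Unsatisfiable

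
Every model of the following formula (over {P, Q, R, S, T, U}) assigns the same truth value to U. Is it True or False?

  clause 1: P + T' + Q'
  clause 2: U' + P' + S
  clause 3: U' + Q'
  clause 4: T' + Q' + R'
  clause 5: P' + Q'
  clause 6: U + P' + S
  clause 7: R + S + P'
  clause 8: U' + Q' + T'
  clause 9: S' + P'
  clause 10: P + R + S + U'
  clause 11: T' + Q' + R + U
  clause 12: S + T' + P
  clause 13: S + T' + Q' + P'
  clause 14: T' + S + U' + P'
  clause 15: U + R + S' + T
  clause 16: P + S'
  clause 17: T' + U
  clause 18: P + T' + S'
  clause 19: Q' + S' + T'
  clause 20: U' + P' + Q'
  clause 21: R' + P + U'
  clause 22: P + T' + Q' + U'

Suppose U = 1.
From the singleton clause (Q'), Q = 0.
Try P = 0.
From the singleton clause (S'), S = 0.
From the singleton clause (R), R = 1.
That conflicts with the unit clause (R').
Undo P and try P = 1.
From the singleton clause (S), S = 1.
That conflicts with the unit clause (S').
Both values of P lead to a conflict.
So every satisfying assignment has U = False.

False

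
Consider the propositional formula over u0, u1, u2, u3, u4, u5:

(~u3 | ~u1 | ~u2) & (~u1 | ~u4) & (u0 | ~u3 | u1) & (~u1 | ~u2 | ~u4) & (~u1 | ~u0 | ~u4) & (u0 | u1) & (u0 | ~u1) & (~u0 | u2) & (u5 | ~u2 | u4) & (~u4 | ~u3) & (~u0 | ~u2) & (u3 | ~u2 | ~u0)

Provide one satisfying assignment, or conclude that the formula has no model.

UNSATISFIABLE

Suppose u1 = 0.
The clause (u0) is unit, so u0 = 1.
The clause (u2) is unit, so u2 = 1.
But (~u2) is also a unit clause — contradiction.
Undo u1 and try u1 = 1.
The clause (~u4) is unit, so u4 = 0.
The clause (u0) is unit, so u0 = 1.
The clause (u2) is unit, so u2 = 1.
But (~u2) is also a unit clause — contradiction.
Either choice for u1 ends in contradiction.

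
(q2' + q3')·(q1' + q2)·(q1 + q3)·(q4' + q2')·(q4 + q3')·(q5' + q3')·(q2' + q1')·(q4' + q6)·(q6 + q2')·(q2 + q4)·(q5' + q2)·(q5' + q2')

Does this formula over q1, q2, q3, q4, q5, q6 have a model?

Satisfiable

Suppose q2 = 0.
Unit clause (q1') forces q1 = 0.
Unit clause (q3) forces q3 = 1.
Unit clause (q4) forces q4 = 1.
Unit clause (q5') forces q5 = 0.
Unit clause (q6) forces q6 = 1.
Every clause now holds.
A satisfying assignment: q1 ↦ 0,  q2 ↦ 0,  q3 ↦ 1,  q4 ↦ 1,  q5 ↦ 0,  q6 ↦ 1.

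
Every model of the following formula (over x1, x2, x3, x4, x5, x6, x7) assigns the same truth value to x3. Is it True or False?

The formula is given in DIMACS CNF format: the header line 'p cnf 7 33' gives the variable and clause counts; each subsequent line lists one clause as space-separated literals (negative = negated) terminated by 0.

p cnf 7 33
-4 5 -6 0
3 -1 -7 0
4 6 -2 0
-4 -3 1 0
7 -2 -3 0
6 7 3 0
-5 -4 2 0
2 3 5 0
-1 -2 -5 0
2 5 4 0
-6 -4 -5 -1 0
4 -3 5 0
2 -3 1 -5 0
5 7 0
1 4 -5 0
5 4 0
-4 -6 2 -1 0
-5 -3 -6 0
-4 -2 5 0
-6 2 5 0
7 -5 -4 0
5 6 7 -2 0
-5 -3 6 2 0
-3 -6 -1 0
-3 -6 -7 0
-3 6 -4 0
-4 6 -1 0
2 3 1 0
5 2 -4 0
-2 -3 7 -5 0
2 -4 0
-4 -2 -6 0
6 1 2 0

False

Suppose x3 = True.
Try x4 = False.
Unit clause (x5) forces x5 = True.
Unit clause (x1) forces x1 = True.
Unit clause (¬x2) forces x2 = False.
Unit clause (¬x6) forces x6 = False.
That conflicts with the unit clause (x6).
So x4 must be the other value — set x4 = True.
Unit clause (x1) forces x1 = True.
Unit clause (¬x6) forces x6 = False.
That conflicts with the unit clause (x6).
Both values of x4 lead to a conflict.
So every satisfying assignment has x3 = False.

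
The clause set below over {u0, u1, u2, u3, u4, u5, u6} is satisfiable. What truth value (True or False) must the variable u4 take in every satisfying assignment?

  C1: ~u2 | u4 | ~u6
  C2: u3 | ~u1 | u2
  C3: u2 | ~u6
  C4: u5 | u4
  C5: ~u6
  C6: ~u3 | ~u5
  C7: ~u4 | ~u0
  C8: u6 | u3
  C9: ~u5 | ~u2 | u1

True

Suppose u4 = 0.
The clause (u5) is unit, so u5 = 1.
The clause (~u6) is unit, so u6 = 0.
The clause (~u3) is unit, so u3 = 0.
That conflicts with the unit clause (u3).
So every satisfying assignment has u4 = True.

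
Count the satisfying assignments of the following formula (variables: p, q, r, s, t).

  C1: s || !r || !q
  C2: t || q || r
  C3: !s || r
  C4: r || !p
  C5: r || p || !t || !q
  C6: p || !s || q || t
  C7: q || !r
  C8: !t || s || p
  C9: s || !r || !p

5

There are 2^5 = 32 truth assignments over (p, q, r, s, t).
Split on s. With s = true, the clauses containing s are satisfied and !s drops from the rest; 4 of the 2^4 = 16 assignments to the other variables satisfy what remains.
With s = false, by the same count on the reduced clause set, 1 assignment works.
(One model: p=F, q=T, r=F, s=F, t=F.)
Total: 4 + 1 = 5.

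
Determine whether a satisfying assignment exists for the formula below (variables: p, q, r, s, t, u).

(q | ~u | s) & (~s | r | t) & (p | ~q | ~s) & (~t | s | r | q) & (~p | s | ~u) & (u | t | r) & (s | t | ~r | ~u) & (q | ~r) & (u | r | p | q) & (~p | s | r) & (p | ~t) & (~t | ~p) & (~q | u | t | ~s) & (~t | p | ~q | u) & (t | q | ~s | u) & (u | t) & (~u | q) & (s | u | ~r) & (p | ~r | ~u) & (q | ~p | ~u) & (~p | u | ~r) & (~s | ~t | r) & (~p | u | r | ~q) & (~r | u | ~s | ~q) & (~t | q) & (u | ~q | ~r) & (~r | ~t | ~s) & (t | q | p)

Yes, satisfiable

Try q = 1.
Try p = 1.
Unit clause (~t) forces t = 0.
Unit clause (u) forces u = 1.
Unit clause (s) forces s = 1.
Unit clause (r) forces r = 1.
All clauses are satisfied.
A satisfying assignment: p ↦ 1; q ↦ 1; r ↦ 1; s ↦ 1; t ↦ 0; u ↦ 1.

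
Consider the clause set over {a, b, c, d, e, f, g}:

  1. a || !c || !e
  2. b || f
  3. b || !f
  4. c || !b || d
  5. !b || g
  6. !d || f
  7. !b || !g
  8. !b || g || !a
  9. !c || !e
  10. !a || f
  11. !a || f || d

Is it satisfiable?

Case b = true:
From the singleton clause (g), g = true.
That conflicts with the unit clause (!g).
Undo b and try b = false.
From the singleton clause (f), f = true.
That conflicts with the unit clause (!f).
Either choice for b ends in contradiction.
No assignment satisfies every clause.

Unsatisfiable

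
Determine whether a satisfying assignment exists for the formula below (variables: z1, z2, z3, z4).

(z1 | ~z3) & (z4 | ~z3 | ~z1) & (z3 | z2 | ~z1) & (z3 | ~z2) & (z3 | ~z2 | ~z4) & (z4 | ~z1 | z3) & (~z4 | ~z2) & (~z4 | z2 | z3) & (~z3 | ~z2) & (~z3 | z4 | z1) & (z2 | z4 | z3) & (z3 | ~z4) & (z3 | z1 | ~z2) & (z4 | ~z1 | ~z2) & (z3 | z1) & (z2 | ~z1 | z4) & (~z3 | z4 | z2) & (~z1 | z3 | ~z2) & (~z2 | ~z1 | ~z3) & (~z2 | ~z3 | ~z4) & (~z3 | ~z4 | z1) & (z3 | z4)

Yes

Case z1 = 1:
Case z4 = 1:
Unit clause (~z2) forces z2 = 0.
Unit clause (z3) forces z3 = 1.
This assignment satisfies each clause.
A satisfying assignment: z1 ↦ 1, z2 ↦ 0, z3 ↦ 1, z4 ↦ 1.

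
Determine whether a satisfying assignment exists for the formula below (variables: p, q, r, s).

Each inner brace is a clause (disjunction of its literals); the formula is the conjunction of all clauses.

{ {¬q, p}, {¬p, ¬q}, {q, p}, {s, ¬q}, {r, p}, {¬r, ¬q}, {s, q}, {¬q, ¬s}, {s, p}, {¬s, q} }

Suppose q = False.
Unit clause (p) forces p = True.
Unit clause (s) forces s = True.
That conflicts with the unit clause (¬s).
Backtrack on q: now try q = True.
Unit clause (p) forces p = True.
That conflicts with the unit clause (¬p).
Neither q = True nor q = False works.
No assignment satisfies every clause.

No, unsatisfiable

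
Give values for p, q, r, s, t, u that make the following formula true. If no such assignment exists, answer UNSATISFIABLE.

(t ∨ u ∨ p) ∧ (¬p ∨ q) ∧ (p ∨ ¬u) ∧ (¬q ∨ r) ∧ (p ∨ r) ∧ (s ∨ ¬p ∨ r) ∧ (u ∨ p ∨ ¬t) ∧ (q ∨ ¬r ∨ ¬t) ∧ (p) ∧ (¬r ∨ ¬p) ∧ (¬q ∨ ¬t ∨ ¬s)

The clause (p) is unit, so p = True.
The clause (q) is unit, so q = True.
The clause (r) is unit, so r = True.
But (¬r) is also a unit clause — contradiction.

UNSATISFIABLE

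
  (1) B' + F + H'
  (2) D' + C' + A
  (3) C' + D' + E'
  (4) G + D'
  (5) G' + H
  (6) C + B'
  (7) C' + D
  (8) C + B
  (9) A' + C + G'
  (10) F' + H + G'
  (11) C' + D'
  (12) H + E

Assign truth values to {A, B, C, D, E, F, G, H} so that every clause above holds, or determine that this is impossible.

UNSATISFIABLE

Case G = 1:
The clause (H) is unit, so H = 1.
Case B = 0:
The clause (C) is unit, so C = 1.
The clause (D) is unit, so D = 1.
That conflicts with the unit clause (D').
Undo B and try B = 1.
The clause (F) is unit, so F = 1.
The clause (C) is unit, so C = 1.
The clause (D) is unit, so D = 1.
That conflicts with the unit clause (D').
Neither B = 1 nor B = 0 works.
Undo G and try G = 0.
The clause (D') is unit, so D = 0.
The clause (C') is unit, so C = 0.
The clause (B') is unit, so B = 0.
That conflicts with the unit clause (B).
Neither G = 1 nor G = 0 works.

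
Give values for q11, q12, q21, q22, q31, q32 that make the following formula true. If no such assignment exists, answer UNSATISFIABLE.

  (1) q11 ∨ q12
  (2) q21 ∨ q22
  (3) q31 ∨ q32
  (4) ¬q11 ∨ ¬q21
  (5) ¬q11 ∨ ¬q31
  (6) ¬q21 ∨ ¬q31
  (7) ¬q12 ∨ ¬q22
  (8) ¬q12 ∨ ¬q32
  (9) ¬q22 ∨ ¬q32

UNSATISFIABLE

Try q11 = True.
The clause (¬q21) is unit, so q21 = False.
The clause (q22) is unit, so q22 = True.
The clause (¬q31) is unit, so q31 = False.
The clause (q32) is unit, so q32 = True.
But (¬q32) is also a unit clause — contradiction.
That branch fails; take q11 = False instead.
The clause (q12) is unit, so q12 = True.
The clause (¬q22) is unit, so q22 = False.
The clause (q21) is unit, so q21 = True.
The clause (¬q31) is unit, so q31 = False.
The clause (q32) is unit, so q32 = True.
But (¬q32) is also a unit clause — contradiction.
Both values of q11 lead to a conflict.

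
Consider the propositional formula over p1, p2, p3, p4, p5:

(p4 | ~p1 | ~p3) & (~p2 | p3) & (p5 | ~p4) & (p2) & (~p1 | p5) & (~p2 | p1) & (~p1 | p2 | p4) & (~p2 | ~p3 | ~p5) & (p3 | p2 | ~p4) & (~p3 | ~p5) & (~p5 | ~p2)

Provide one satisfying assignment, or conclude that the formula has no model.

UNSATISFIABLE

The clause (p2) is unit, so p2 = 1.
The clause (p3) is unit, so p3 = 1.
The clause (p1) is unit, so p1 = 1.
The clause (p4) is unit, so p4 = 1.
The clause (p5) is unit, so p5 = 1.
Now (~p5) is unsatisfied and unit — conflict.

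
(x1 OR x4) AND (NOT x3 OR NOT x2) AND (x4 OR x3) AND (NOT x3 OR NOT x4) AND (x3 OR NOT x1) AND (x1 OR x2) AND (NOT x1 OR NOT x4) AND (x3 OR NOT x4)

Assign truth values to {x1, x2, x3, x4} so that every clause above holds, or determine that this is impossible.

x1 ↦ true,  x2 ↦ false,  x3 ↦ true,  x4 ↦ false

Suppose x1 = true.
Unit clause (x3) forces x3 = true.
Unit clause (NOT x2) forces x2 = false.
Unit clause (NOT x4) forces x4 = false.
All clauses are satisfied.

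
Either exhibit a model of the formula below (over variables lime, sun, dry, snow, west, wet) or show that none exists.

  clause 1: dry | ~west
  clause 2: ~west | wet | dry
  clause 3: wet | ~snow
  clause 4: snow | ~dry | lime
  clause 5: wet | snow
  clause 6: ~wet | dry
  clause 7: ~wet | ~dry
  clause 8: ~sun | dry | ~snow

UNSATISFIABLE

Suppose dry = 1.
The clause (~wet) is unit, so wet = 0.
The clause (~snow) is unit, so snow = 0.
Now (snow) is unsatisfied and unit — conflict.
So dry must be the other value — set dry = 0.
The clause (~west) is unit, so west = 0.
The clause (~wet) is unit, so wet = 0.
The clause (~snow) is unit, so snow = 0.
Now (snow) is unsatisfied and unit — conflict.
Either choice for dry ends in contradiction.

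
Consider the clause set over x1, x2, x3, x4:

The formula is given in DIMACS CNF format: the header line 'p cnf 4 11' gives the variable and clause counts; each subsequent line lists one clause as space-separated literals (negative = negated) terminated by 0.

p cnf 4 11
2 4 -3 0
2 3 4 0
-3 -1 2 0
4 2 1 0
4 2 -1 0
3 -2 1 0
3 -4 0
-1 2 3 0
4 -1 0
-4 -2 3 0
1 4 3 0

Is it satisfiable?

Yes

Branch on x3: set x3 = True.
Branch on x2: set x2 = True.
Branch on x4: set x4 = False.
Unit clause (¬x1) forces x1 = False.
Every clause now holds.
A satisfying assignment: x1 ↦ False,  x2 ↦ True,  x3 ↦ True,  x4 ↦ False.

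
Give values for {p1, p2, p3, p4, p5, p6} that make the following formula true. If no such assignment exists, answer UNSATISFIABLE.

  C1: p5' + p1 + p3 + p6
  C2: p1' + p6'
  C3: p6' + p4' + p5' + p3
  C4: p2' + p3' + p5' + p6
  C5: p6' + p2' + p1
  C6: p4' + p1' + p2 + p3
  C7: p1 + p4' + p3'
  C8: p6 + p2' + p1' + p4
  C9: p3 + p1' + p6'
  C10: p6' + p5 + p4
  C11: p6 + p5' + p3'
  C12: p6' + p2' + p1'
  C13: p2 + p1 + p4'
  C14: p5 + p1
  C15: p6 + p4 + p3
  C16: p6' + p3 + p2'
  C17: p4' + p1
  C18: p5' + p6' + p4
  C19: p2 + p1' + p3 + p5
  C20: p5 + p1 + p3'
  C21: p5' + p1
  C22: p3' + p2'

p1=1; p2=0; p3=1; p4=1; p5=0; p6=0

Try p1 = 1.
From the singleton clause (p6'), p6 = 0.
Try p2 = 0.
Try p4 = 1.
From the singleton clause (p3), p3 = 1.
From the singleton clause (p5'), p5 = 0.
Every clause now holds.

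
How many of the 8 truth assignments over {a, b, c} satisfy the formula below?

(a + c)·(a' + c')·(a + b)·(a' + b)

2

There are 2^3 = 8 truth assignments over (a, b, c).
Split on a. With a = 1, the clauses containing a are satisfied and a' drops from the rest; 1 of the 2^2 = 4 assignments to the other variables satisfy what remains.
With a = 0, by the same count on the reduced clause set, 1 assignment works.
(One model: a=F, b=T, c=T.)
Total: 1 + 1 = 2.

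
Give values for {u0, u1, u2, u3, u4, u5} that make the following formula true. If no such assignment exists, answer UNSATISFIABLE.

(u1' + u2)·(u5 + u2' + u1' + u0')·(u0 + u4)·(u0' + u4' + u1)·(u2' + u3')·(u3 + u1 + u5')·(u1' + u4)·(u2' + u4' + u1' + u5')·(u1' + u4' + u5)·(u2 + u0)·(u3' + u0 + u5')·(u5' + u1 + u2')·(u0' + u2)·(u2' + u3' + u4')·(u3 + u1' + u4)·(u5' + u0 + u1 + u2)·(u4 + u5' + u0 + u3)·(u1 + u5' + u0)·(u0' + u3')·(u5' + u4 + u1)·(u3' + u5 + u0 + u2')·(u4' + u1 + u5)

u0=1; u1=0; u2=1; u3=0; u4=0; u5=0

Case u1 = 0:
Case u0 = 1:
From the singleton clause (u4'), u4 = 0.
From the singleton clause (u2), u2 = 1.
From the singleton clause (u3'), u3 = 0.
From the singleton clause (u5'), u5 = 0.
All clauses are satisfied.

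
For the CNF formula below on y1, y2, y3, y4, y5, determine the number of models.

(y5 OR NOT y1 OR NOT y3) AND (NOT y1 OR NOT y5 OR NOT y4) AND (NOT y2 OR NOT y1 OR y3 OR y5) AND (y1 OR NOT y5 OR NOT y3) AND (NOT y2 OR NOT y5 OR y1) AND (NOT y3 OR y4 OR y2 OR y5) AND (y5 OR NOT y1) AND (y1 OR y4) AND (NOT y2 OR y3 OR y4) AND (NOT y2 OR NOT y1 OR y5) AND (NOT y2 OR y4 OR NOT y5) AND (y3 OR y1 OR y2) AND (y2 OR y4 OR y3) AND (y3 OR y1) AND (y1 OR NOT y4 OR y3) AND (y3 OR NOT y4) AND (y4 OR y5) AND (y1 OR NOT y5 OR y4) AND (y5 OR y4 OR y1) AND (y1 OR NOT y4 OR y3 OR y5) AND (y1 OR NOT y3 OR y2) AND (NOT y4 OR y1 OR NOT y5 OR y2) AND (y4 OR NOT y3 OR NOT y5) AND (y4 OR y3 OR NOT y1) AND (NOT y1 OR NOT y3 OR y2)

There are 2^5 = 32 truth assignments over (y1, y2, y3, y4, y5).
Split on y5. With y5 = true, the clauses containing y5 are satisfied and NOT y5 drops from the rest; 0 of the 2^4 = 16 assignments to the other variables satisfy what remains.
With y5 = false, by the same count on the reduced clause set, 1 assignment works.
Total: 0 + 1 = 1.

1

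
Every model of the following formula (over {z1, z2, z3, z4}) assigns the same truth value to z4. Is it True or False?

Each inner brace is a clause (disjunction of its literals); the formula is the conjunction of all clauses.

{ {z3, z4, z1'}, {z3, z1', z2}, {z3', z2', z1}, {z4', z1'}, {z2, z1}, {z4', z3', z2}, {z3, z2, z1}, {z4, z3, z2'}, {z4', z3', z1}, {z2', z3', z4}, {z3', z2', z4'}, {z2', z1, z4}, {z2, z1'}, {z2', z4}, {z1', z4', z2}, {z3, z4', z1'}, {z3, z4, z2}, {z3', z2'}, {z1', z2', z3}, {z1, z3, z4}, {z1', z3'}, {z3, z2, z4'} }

Suppose z4 = 0.
The clause (z2') is unit, so z2 = 0.
The clause (z1) is unit, so z1 = 1.
Now (z1') is unsatisfied and unit — conflict.
So every satisfying assignment has z4 = True.

True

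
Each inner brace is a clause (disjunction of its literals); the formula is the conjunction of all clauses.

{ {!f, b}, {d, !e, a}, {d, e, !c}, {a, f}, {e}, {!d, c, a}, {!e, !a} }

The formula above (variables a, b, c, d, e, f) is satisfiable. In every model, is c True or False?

Suppose c = false.
The clause (e) is unit, so e = true.
The clause (!a) is unit, so a = false.
The clause (d) is unit, so d = true.
That conflicts with the unit clause (!d).
So every satisfying assignment has c = True.

True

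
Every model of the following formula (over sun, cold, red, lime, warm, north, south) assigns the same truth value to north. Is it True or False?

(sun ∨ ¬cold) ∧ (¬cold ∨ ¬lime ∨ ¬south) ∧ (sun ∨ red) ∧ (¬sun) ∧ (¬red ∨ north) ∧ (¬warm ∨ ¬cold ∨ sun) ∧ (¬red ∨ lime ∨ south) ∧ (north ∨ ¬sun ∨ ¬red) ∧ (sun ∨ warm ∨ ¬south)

Suppose north = False.
From the singleton clause (¬sun), sun = False.
From the singleton clause (¬cold), cold = False.
From the singleton clause (red), red = True.
That conflicts with the unit clause (¬red).
So every satisfying assignment has north = True.

True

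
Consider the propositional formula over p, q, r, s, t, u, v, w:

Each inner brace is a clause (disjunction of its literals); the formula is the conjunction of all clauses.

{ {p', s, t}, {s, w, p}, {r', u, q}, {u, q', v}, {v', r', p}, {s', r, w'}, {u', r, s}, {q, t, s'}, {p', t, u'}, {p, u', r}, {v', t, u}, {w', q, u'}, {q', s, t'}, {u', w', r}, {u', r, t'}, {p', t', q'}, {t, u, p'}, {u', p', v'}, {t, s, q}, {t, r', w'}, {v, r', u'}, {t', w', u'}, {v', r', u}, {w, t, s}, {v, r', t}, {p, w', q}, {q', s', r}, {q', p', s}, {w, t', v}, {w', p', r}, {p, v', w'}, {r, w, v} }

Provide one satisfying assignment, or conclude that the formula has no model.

p ↦ 0; q ↦ 0; r ↦ 0; s ↦ 1; t ↦ 1; u ↦ 0; v ↦ 1; w ↦ 0

Branch on p: set p = 0.
Branch on s: set s = 1.
Branch on v: set v = 1.
Unit clause (r') forces r = 0.
Unit clause (w') forces w = 0.
Unit clause (u') forces u = 0.
Unit clause (t) forces t = 1.
Unit clause (q') forces q = 0.
All clauses are satisfied.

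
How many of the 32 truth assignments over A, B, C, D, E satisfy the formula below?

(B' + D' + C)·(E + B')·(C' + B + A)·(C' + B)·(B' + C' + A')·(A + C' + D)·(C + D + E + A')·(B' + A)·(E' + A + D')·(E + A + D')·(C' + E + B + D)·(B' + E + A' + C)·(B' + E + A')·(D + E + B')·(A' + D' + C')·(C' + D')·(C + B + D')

There are 2^5 = 32 truth assignments over (A, B, C, D, E).
Split on D. With D = 1, the clauses containing D are satisfied and D' drops from the rest; 0 of the 2^4 = 16 assignments to the other variables satisfy what remains.
With D = 0, by the same count on the reduced clause set, 4 assignments work.
Total: 0 + 4 = 4.

4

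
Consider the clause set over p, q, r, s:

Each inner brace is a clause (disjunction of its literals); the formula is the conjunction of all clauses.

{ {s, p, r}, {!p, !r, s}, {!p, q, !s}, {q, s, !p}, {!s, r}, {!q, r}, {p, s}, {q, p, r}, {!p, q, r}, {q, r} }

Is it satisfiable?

Yes

Case s = true:
Unit clause (r) forces r = true.
Case p = false:
No clause remains; q is free.
A satisfying assignment: p=false; q=false; r=true; s=true.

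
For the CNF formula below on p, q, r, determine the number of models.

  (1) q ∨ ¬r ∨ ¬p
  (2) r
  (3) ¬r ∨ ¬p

There are 2^3 = 8 truth assignments over (p, q, r).
Split on p. With p = True, the clauses containing p are satisfied and ¬p drops from the rest; 0 of the 2^2 = 4 assignments to the other variables satisfy what remains.
With p = False, by the same count on the reduced clause set, 2 assignments work.
(One model: p=F, q=F, r=T.)
Total: 0 + 2 = 2.

2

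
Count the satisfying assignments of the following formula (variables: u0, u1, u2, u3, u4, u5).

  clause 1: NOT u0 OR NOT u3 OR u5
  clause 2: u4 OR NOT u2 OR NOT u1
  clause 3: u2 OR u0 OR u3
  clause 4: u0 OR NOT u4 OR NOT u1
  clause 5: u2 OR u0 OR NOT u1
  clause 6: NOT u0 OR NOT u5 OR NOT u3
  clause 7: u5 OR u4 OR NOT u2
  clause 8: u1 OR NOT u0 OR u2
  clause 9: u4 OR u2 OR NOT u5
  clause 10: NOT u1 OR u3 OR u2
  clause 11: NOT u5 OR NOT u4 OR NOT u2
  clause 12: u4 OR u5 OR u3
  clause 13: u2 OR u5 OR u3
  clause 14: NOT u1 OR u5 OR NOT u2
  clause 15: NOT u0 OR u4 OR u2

There are 2^6 = 64 truth assignments over (u0, u1, u2, u3, u4, u5).
Split on u3. With u3 = true, the clauses containing u3 are satisfied and NOT u3 drops from the rest; 5 of the 2^5 = 32 assignments to the other variables satisfy what remains.
With u3 = false, by the same count on the reduced clause set, 4 assignments work.
Total: 5 + 4 = 9.

9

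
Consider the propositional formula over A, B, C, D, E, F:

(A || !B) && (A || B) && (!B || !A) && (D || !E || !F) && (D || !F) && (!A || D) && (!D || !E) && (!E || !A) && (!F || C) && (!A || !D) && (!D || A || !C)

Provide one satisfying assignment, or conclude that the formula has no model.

Branch on A: set A = true.
The clause (!B) is unit, so B = false.
The clause (D) is unit, so D = true.
Now (!D) is unsatisfied and unit — conflict.
So A must be the other value — set A = false.
The clause (!B) is unit, so B = false.
Now (B) is unsatisfied and unit — conflict.
Neither A = true nor A = false works.

UNSATISFIABLE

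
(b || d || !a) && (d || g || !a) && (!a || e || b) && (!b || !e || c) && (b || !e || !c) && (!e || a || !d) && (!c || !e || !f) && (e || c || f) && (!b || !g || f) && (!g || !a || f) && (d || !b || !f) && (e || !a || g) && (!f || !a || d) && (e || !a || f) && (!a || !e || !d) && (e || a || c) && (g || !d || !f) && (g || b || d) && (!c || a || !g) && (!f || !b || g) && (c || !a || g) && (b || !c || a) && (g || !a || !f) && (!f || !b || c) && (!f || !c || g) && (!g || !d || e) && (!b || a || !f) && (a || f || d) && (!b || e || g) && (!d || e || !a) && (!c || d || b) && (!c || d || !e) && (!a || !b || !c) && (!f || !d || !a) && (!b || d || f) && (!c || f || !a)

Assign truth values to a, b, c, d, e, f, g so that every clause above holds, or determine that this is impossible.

a=false; b=false; c=false; d=false; e=true; f=true; g=true

Branch on b: set b = false.
Branch on d: set d = false.
Unit clause (!a) forces a = false.
Unit clause (g) forces g = true.
Unit clause (!c) forces c = false.
Unit clause (e) forces e = true.
Unit clause (f) forces f = true.
All clauses are satisfied.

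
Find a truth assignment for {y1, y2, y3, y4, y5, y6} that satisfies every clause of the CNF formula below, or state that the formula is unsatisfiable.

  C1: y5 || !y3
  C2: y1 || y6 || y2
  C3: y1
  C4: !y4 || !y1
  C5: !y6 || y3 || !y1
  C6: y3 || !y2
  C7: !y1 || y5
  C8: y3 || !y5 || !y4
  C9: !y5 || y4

From the singleton clause (y1), y1 = true.
From the singleton clause (!y4), y4 = false.
From the singleton clause (y5), y5 = true.
But (!y5) is also a unit clause — contradiction.

UNSATISFIABLE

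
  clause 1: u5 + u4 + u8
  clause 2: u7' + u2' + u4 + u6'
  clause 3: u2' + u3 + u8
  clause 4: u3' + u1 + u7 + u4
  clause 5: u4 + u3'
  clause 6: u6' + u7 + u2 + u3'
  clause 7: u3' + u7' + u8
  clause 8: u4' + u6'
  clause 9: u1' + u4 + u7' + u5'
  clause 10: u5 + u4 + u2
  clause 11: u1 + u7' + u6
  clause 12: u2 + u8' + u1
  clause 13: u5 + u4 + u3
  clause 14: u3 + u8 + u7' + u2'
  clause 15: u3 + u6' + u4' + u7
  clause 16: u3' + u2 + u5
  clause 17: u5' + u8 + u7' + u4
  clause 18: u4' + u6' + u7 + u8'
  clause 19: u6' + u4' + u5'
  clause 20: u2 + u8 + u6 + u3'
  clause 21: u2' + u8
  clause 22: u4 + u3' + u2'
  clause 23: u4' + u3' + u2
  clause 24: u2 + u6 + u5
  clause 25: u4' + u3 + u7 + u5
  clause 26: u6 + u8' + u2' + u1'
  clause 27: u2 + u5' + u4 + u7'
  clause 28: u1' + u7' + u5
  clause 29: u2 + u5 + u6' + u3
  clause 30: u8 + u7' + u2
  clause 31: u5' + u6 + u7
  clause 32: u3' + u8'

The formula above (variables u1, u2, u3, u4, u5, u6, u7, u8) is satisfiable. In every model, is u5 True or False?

Suppose u5 = 0.
Branch on u4: set u4 = 1.
Unit clause (u6') forces u6 = 0.
Unit clause (u2) forces u2 = 1.
Unit clause (u8) forces u8 = 1.
Unit clause (u1') forces u1 = 0.
Unit clause (u7') forces u7 = 0.
Unit clause (u3) forces u3 = 1.
Now (u3') is unsatisfied and unit — conflict.
So u4 must be the other value — set u4 = 0.
Unit clause (u8) forces u8 = 1.
Unit clause (u3') forces u3 = 0.
Now (u3) is unsatisfied and unit — conflict.
Both values of u4 lead to a conflict.
So every satisfying assignment has u5 = True.

True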